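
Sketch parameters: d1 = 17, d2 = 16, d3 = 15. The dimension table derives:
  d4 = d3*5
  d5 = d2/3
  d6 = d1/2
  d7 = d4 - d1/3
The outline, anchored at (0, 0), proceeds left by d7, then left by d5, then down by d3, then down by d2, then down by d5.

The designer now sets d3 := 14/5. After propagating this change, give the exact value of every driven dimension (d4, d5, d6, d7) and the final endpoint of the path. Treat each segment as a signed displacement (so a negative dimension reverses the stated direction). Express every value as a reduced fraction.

Apply edit: d3 := 14/5
  d4 = d3*5 = 14
  d5 = d2/3 = 16/3
  d6 = d1/2 = 17/2
  d7 = d4 - d1/3 = 25/3
Walk from origin (0, 0):
  seg 1: left by d7 = 25/3 → (-25/3, 0)
  seg 2: left by d5 = 16/3 → (-41/3, 0)
  seg 3: down by d3 = 14/5 → (-41/3, -14/5)
  seg 4: down by d2 = 16 → (-41/3, -94/5)
  seg 5: down by d5 = 16/3 → (-41/3, -362/15)

d4 = 14
d5 = 16/3
d6 = 17/2
d7 = 25/3
endpoint = (-41/3, -362/15)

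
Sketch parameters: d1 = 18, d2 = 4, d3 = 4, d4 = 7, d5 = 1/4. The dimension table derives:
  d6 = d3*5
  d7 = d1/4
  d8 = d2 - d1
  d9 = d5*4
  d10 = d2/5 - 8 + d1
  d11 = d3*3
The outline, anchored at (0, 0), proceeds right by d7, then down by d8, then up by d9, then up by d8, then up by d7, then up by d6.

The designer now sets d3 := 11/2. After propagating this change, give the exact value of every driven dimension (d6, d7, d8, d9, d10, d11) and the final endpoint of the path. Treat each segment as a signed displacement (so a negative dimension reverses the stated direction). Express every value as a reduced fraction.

Apply edit: d3 := 11/2
  d6 = d3*5 = 55/2
  d7 = d1/4 = 9/2
  d8 = d2 - d1 = -14
  d9 = d5*4 = 1
  d10 = d2/5 - 8 + d1 = 54/5
  d11 = d3*3 = 33/2
Walk from origin (0, 0):
  seg 1: right by d7 = 9/2 → (9/2, 0)
  seg 2: down by d8 = -14 → (9/2, 14)
  seg 3: up by d9 = 1 → (9/2, 15)
  seg 4: up by d8 = -14 → (9/2, 1)
  seg 5: up by d7 = 9/2 → (9/2, 11/2)
  seg 6: up by d6 = 55/2 → (9/2, 33)

d6 = 55/2
d7 = 9/2
d8 = -14
d9 = 1
d10 = 54/5
d11 = 33/2
endpoint = (9/2, 33)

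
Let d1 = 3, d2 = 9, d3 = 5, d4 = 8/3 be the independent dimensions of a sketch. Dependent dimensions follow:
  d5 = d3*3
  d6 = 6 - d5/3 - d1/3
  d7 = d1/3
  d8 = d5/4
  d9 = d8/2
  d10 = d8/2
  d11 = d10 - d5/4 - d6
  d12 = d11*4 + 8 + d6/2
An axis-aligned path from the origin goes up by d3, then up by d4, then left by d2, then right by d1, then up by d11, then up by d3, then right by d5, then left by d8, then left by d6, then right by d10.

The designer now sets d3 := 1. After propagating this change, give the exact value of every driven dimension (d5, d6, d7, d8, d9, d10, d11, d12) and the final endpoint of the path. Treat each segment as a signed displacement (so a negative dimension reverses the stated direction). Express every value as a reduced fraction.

Apply edit: d3 := 1
  d5 = d3*3 = 3
  d6 = 6 - d5/3 - d1/3 = 4
  d7 = d1/3 = 1
  d8 = d5/4 = 3/4
  d9 = d8/2 = 3/8
  d10 = d8/2 = 3/8
  d11 = d10 - d5/4 - d6 = -35/8
  d12 = d11*4 + 8 + d6/2 = -15/2
Walk from origin (0, 0):
  seg 1: up by d3 = 1 → (0, 1)
  seg 2: up by d4 = 8/3 → (0, 11/3)
  seg 3: left by d2 = 9 → (-9, 11/3)
  seg 4: right by d1 = 3 → (-6, 11/3)
  seg 5: up by d11 = -35/8 → (-6, -17/24)
  seg 6: up by d3 = 1 → (-6, 7/24)
  seg 7: right by d5 = 3 → (-3, 7/24)
  seg 8: left by d8 = 3/4 → (-15/4, 7/24)
  seg 9: left by d6 = 4 → (-31/4, 7/24)
  seg 10: right by d10 = 3/8 → (-59/8, 7/24)

d5 = 3
d6 = 4
d7 = 1
d8 = 3/4
d9 = 3/8
d10 = 3/8
d11 = -35/8
d12 = -15/2
endpoint = (-59/8, 7/24)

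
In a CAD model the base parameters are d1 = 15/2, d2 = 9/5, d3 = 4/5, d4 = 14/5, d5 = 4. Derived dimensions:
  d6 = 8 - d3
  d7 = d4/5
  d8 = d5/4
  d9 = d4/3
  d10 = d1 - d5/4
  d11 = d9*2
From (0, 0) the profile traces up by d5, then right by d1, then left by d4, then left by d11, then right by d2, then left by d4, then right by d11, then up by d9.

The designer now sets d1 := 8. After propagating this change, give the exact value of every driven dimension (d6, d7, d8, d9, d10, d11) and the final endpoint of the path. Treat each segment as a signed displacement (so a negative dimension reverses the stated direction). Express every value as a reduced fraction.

Apply edit: d1 := 8
  d6 = 8 - d3 = 36/5
  d7 = d4/5 = 14/25
  d8 = d5/4 = 1
  d9 = d4/3 = 14/15
  d10 = d1 - d5/4 = 7
  d11 = d9*2 = 28/15
Walk from origin (0, 0):
  seg 1: up by d5 = 4 → (0, 4)
  seg 2: right by d1 = 8 → (8, 4)
  seg 3: left by d4 = 14/5 → (26/5, 4)
  seg 4: left by d11 = 28/15 → (10/3, 4)
  seg 5: right by d2 = 9/5 → (77/15, 4)
  seg 6: left by d4 = 14/5 → (7/3, 4)
  seg 7: right by d11 = 28/15 → (21/5, 4)
  seg 8: up by d9 = 14/15 → (21/5, 74/15)

d6 = 36/5
d7 = 14/25
d8 = 1
d9 = 14/15
d10 = 7
d11 = 28/15
endpoint = (21/5, 74/15)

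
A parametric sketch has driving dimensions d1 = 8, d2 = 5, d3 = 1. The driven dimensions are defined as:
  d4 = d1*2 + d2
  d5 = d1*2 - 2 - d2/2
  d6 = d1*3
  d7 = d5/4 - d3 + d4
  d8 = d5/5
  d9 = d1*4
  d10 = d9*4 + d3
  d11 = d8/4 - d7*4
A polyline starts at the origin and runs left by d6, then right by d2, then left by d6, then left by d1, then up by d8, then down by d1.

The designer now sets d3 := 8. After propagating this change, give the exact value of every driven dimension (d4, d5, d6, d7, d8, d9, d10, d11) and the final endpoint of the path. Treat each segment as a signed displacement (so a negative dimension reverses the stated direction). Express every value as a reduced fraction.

d4 = 21
d5 = 23/2
d6 = 24
d7 = 127/8
d8 = 23/10
d9 = 32
d10 = 136
d11 = -2517/40
endpoint = (-51, -57/10)

Apply edit: d3 := 8
  d4 = d1*2 + d2 = 21
  d5 = d1*2 - 2 - d2/2 = 23/2
  d6 = d1*3 = 24
  d7 = d5/4 - d3 + d4 = 127/8
  d8 = d5/5 = 23/10
  d9 = d1*4 = 32
  d10 = d9*4 + d3 = 136
  d11 = d8/4 - d7*4 = -2517/40
Walk from origin (0, 0):
  seg 1: left by d6 = 24 → (-24, 0)
  seg 2: right by d2 = 5 → (-19, 0)
  seg 3: left by d6 = 24 → (-43, 0)
  seg 4: left by d1 = 8 → (-51, 0)
  seg 5: up by d8 = 23/10 → (-51, 23/10)
  seg 6: down by d1 = 8 → (-51, -57/10)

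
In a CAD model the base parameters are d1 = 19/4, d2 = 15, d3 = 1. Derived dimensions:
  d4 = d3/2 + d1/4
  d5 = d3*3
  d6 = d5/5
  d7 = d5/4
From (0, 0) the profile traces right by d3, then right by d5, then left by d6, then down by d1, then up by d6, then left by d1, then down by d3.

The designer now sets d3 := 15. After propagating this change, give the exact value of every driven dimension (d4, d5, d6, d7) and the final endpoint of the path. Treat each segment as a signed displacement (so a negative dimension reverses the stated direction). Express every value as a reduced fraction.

d4 = 139/16
d5 = 45
d6 = 9
d7 = 45/4
endpoint = (185/4, -43/4)

Apply edit: d3 := 15
  d4 = d3/2 + d1/4 = 139/16
  d5 = d3*3 = 45
  d6 = d5/5 = 9
  d7 = d5/4 = 45/4
Walk from origin (0, 0):
  seg 1: right by d3 = 15 → (15, 0)
  seg 2: right by d5 = 45 → (60, 0)
  seg 3: left by d6 = 9 → (51, 0)
  seg 4: down by d1 = 19/4 → (51, -19/4)
  seg 5: up by d6 = 9 → (51, 17/4)
  seg 6: left by d1 = 19/4 → (185/4, 17/4)
  seg 7: down by d3 = 15 → (185/4, -43/4)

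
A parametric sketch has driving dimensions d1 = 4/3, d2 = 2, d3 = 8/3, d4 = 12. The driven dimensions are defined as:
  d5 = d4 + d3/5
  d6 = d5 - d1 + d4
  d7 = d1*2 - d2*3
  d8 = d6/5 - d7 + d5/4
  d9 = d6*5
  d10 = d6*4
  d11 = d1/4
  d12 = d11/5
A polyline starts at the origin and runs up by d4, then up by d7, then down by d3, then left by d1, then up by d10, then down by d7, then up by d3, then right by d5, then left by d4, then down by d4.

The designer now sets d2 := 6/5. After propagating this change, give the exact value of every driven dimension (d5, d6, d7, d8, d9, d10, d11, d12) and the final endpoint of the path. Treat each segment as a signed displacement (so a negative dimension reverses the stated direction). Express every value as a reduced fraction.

d5 = 188/15
d6 = 116/5
d7 = -14/15
d8 = 653/75
d9 = 116
d10 = 464/5
d11 = 1/3
d12 = 1/15
endpoint = (-4/5, 464/5)

Apply edit: d2 := 6/5
  d5 = d4 + d3/5 = 188/15
  d6 = d5 - d1 + d4 = 116/5
  d7 = d1*2 - d2*3 = -14/15
  d8 = d6/5 - d7 + d5/4 = 653/75
  d9 = d6*5 = 116
  d10 = d6*4 = 464/5
  d11 = d1/4 = 1/3
  d12 = d11/5 = 1/15
Walk from origin (0, 0):
  seg 1: up by d4 = 12 → (0, 12)
  seg 2: up by d7 = -14/15 → (0, 166/15)
  seg 3: down by d3 = 8/3 → (0, 42/5)
  seg 4: left by d1 = 4/3 → (-4/3, 42/5)
  seg 5: up by d10 = 464/5 → (-4/3, 506/5)
  seg 6: down by d7 = -14/15 → (-4/3, 1532/15)
  seg 7: up by d3 = 8/3 → (-4/3, 524/5)
  seg 8: right by d5 = 188/15 → (56/5, 524/5)
  seg 9: left by d4 = 12 → (-4/5, 524/5)
  seg 10: down by d4 = 12 → (-4/5, 464/5)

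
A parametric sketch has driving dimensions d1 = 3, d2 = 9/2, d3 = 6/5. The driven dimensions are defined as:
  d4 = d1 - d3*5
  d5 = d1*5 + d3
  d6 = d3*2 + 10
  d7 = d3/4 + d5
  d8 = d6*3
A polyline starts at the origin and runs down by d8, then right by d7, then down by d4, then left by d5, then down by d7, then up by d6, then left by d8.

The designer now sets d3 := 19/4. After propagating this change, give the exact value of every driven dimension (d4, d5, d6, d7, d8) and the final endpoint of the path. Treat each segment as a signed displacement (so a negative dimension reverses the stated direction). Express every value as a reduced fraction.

d4 = -83/4
d5 = 79/4
d6 = 39/2
d7 = 335/16
d8 = 117/2
endpoint = (-917/16, -627/16)

Apply edit: d3 := 19/4
  d4 = d1 - d3*5 = -83/4
  d5 = d1*5 + d3 = 79/4
  d6 = d3*2 + 10 = 39/2
  d7 = d3/4 + d5 = 335/16
  d8 = d6*3 = 117/2
Walk from origin (0, 0):
  seg 1: down by d8 = 117/2 → (0, -117/2)
  seg 2: right by d7 = 335/16 → (335/16, -117/2)
  seg 3: down by d4 = -83/4 → (335/16, -151/4)
  seg 4: left by d5 = 79/4 → (19/16, -151/4)
  seg 5: down by d7 = 335/16 → (19/16, -939/16)
  seg 6: up by d6 = 39/2 → (19/16, -627/16)
  seg 7: left by d8 = 117/2 → (-917/16, -627/16)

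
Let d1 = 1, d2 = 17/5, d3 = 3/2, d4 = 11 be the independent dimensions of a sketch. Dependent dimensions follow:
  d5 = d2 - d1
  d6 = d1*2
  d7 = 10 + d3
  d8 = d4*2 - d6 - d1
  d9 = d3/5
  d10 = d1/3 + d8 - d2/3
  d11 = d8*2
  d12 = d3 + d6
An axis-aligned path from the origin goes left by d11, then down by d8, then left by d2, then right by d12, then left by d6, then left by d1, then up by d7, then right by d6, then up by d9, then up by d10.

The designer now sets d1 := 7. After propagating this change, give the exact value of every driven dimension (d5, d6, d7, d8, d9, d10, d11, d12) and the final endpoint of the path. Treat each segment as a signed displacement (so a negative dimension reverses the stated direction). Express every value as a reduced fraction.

Apply edit: d1 := 7
  d5 = d2 - d1 = -18/5
  d6 = d1*2 = 14
  d7 = 10 + d3 = 23/2
  d8 = d4*2 - d6 - d1 = 1
  d9 = d3/5 = 3/10
  d10 = d1/3 + d8 - d2/3 = 11/5
  d11 = d8*2 = 2
  d12 = d3 + d6 = 31/2
Walk from origin (0, 0):
  seg 1: left by d11 = 2 → (-2, 0)
  seg 2: down by d8 = 1 → (-2, -1)
  seg 3: left by d2 = 17/5 → (-27/5, -1)
  seg 4: right by d12 = 31/2 → (101/10, -1)
  seg 5: left by d6 = 14 → (-39/10, -1)
  seg 6: left by d1 = 7 → (-109/10, -1)
  seg 7: up by d7 = 23/2 → (-109/10, 21/2)
  seg 8: right by d6 = 14 → (31/10, 21/2)
  seg 9: up by d9 = 3/10 → (31/10, 54/5)
  seg 10: up by d10 = 11/5 → (31/10, 13)

d5 = -18/5
d6 = 14
d7 = 23/2
d8 = 1
d9 = 3/10
d10 = 11/5
d11 = 2
d12 = 31/2
endpoint = (31/10, 13)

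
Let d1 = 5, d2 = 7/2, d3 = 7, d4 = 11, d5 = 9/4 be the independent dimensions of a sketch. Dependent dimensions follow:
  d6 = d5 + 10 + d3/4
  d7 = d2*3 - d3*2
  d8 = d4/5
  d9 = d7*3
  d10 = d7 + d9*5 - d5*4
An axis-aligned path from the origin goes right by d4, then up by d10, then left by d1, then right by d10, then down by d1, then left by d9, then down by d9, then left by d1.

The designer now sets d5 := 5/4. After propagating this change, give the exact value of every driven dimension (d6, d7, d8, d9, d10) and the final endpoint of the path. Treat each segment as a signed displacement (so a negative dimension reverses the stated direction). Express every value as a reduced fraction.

d6 = 13
d7 = -7/2
d8 = 11/5
d9 = -21/2
d10 = -61
endpoint = (-99/2, -111/2)

Apply edit: d5 := 5/4
  d6 = d5 + 10 + d3/4 = 13
  d7 = d2*3 - d3*2 = -7/2
  d8 = d4/5 = 11/5
  d9 = d7*3 = -21/2
  d10 = d7 + d9*5 - d5*4 = -61
Walk from origin (0, 0):
  seg 1: right by d4 = 11 → (11, 0)
  seg 2: up by d10 = -61 → (11, -61)
  seg 3: left by d1 = 5 → (6, -61)
  seg 4: right by d10 = -61 → (-55, -61)
  seg 5: down by d1 = 5 → (-55, -66)
  seg 6: left by d9 = -21/2 → (-89/2, -66)
  seg 7: down by d9 = -21/2 → (-89/2, -111/2)
  seg 8: left by d1 = 5 → (-99/2, -111/2)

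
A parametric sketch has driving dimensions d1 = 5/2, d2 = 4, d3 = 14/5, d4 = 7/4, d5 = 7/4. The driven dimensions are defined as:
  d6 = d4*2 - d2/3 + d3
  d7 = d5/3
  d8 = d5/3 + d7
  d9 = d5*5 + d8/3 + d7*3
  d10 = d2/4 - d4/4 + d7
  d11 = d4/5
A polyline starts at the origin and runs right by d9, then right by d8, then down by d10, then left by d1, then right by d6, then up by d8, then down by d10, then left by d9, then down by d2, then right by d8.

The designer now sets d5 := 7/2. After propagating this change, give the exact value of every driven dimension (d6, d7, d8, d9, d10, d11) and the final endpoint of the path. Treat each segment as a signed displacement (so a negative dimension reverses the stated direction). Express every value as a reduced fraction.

d6 = 149/30
d7 = 7/6
d8 = 7/3
d9 = 196/9
d10 = 83/48
d11 = 7/20
endpoint = (107/15, -41/8)

Apply edit: d5 := 7/2
  d6 = d4*2 - d2/3 + d3 = 149/30
  d7 = d5/3 = 7/6
  d8 = d5/3 + d7 = 7/3
  d9 = d5*5 + d8/3 + d7*3 = 196/9
  d10 = d2/4 - d4/4 + d7 = 83/48
  d11 = d4/5 = 7/20
Walk from origin (0, 0):
  seg 1: right by d9 = 196/9 → (196/9, 0)
  seg 2: right by d8 = 7/3 → (217/9, 0)
  seg 3: down by d10 = 83/48 → (217/9, -83/48)
  seg 4: left by d1 = 5/2 → (389/18, -83/48)
  seg 5: right by d6 = 149/30 → (1196/45, -83/48)
  seg 6: up by d8 = 7/3 → (1196/45, 29/48)
  seg 7: down by d10 = 83/48 → (1196/45, -9/8)
  seg 8: left by d9 = 196/9 → (24/5, -9/8)
  seg 9: down by d2 = 4 → (24/5, -41/8)
  seg 10: right by d8 = 7/3 → (107/15, -41/8)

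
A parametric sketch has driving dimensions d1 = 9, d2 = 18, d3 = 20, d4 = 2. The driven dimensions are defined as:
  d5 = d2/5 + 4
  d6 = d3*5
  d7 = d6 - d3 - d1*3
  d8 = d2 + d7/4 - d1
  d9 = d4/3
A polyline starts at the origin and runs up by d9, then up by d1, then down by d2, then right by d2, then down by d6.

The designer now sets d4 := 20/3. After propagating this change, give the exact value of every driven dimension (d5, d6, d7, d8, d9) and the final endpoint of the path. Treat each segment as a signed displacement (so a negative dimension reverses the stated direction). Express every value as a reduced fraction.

Apply edit: d4 := 20/3
  d5 = d2/5 + 4 = 38/5
  d6 = d3*5 = 100
  d7 = d6 - d3 - d1*3 = 53
  d8 = d2 + d7/4 - d1 = 89/4
  d9 = d4/3 = 20/9
Walk from origin (0, 0):
  seg 1: up by d9 = 20/9 → (0, 20/9)
  seg 2: up by d1 = 9 → (0, 101/9)
  seg 3: down by d2 = 18 → (0, -61/9)
  seg 4: right by d2 = 18 → (18, -61/9)
  seg 5: down by d6 = 100 → (18, -961/9)

d5 = 38/5
d6 = 100
d7 = 53
d8 = 89/4
d9 = 20/9
endpoint = (18, -961/9)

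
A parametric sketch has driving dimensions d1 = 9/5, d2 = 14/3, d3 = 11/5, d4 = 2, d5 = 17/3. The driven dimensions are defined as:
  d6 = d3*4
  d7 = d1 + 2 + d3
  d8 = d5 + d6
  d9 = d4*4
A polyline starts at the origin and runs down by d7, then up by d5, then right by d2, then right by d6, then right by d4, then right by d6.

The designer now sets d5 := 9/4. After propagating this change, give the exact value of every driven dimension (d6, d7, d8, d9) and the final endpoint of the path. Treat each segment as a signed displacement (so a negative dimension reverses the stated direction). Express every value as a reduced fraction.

d6 = 44/5
d7 = 6
d8 = 221/20
d9 = 8
endpoint = (364/15, -15/4)

Apply edit: d5 := 9/4
  d6 = d3*4 = 44/5
  d7 = d1 + 2 + d3 = 6
  d8 = d5 + d6 = 221/20
  d9 = d4*4 = 8
Walk from origin (0, 0):
  seg 1: down by d7 = 6 → (0, -6)
  seg 2: up by d5 = 9/4 → (0, -15/4)
  seg 3: right by d2 = 14/3 → (14/3, -15/4)
  seg 4: right by d6 = 44/5 → (202/15, -15/4)
  seg 5: right by d4 = 2 → (232/15, -15/4)
  seg 6: right by d6 = 44/5 → (364/15, -15/4)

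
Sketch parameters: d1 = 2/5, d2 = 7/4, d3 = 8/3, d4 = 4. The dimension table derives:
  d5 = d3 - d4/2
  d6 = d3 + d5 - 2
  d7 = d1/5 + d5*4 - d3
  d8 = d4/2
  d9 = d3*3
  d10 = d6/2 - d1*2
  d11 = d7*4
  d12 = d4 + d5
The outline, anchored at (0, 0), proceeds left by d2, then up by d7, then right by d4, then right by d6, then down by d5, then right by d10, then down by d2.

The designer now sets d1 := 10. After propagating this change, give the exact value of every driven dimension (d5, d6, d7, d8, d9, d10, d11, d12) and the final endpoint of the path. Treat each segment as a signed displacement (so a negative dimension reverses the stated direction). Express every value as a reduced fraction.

d5 = 2/3
d6 = 4/3
d7 = 2
d8 = 2
d9 = 8
d10 = -58/3
d11 = 8
d12 = 14/3
endpoint = (-63/4, -5/12)

Apply edit: d1 := 10
  d5 = d3 - d4/2 = 2/3
  d6 = d3 + d5 - 2 = 4/3
  d7 = d1/5 + d5*4 - d3 = 2
  d8 = d4/2 = 2
  d9 = d3*3 = 8
  d10 = d6/2 - d1*2 = -58/3
  d11 = d7*4 = 8
  d12 = d4 + d5 = 14/3
Walk from origin (0, 0):
  seg 1: left by d2 = 7/4 → (-7/4, 0)
  seg 2: up by d7 = 2 → (-7/4, 2)
  seg 3: right by d4 = 4 → (9/4, 2)
  seg 4: right by d6 = 4/3 → (43/12, 2)
  seg 5: down by d5 = 2/3 → (43/12, 4/3)
  seg 6: right by d10 = -58/3 → (-63/4, 4/3)
  seg 7: down by d2 = 7/4 → (-63/4, -5/12)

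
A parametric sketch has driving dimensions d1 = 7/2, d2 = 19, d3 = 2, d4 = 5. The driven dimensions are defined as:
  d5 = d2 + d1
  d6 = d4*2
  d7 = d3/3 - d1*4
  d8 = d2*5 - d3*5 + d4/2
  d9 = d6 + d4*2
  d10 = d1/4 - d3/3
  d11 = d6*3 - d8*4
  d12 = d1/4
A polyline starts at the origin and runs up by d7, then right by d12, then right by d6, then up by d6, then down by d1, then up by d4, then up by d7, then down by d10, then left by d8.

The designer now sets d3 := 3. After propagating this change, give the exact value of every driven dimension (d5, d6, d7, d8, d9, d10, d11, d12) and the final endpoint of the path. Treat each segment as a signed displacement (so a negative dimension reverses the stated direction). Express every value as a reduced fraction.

Apply edit: d3 := 3
  d5 = d2 + d1 = 45/2
  d6 = d4*2 = 10
  d7 = d3/3 - d1*4 = -13
  d8 = d2*5 - d3*5 + d4/2 = 165/2
  d9 = d6 + d4*2 = 20
  d10 = d1/4 - d3/3 = -1/8
  d11 = d6*3 - d8*4 = -300
  d12 = d1/4 = 7/8
Walk from origin (0, 0):
  seg 1: up by d7 = -13 → (0, -13)
  seg 2: right by d12 = 7/8 → (7/8, -13)
  seg 3: right by d6 = 10 → (87/8, -13)
  seg 4: up by d6 = 10 → (87/8, -3)
  seg 5: down by d1 = 7/2 → (87/8, -13/2)
  seg 6: up by d4 = 5 → (87/8, -3/2)
  seg 7: up by d7 = -13 → (87/8, -29/2)
  seg 8: down by d10 = -1/8 → (87/8, -115/8)
  seg 9: left by d8 = 165/2 → (-573/8, -115/8)

d5 = 45/2
d6 = 10
d7 = -13
d8 = 165/2
d9 = 20
d10 = -1/8
d11 = -300
d12 = 7/8
endpoint = (-573/8, -115/8)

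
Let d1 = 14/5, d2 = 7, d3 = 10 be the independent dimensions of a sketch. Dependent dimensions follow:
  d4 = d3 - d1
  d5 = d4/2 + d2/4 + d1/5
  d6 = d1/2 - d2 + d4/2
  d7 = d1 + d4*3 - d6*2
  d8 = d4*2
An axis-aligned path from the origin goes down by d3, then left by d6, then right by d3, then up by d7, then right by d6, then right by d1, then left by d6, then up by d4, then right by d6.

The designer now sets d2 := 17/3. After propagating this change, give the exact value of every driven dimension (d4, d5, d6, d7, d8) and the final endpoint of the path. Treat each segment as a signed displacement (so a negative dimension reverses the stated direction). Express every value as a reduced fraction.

Apply edit: d2 := 17/3
  d4 = d3 - d1 = 36/5
  d5 = d4/2 + d2/4 + d1/5 = 1673/300
  d6 = d1/2 - d2 + d4/2 = -2/3
  d7 = d1 + d4*3 - d6*2 = 386/15
  d8 = d4*2 = 72/5
Walk from origin (0, 0):
  seg 1: down by d3 = 10 → (0, -10)
  seg 2: left by d6 = -2/3 → (2/3, -10)
  seg 3: right by d3 = 10 → (32/3, -10)
  seg 4: up by d7 = 386/15 → (32/3, 236/15)
  seg 5: right by d6 = -2/3 → (10, 236/15)
  seg 6: right by d1 = 14/5 → (64/5, 236/15)
  seg 7: left by d6 = -2/3 → (202/15, 236/15)
  seg 8: up by d4 = 36/5 → (202/15, 344/15)
  seg 9: right by d6 = -2/3 → (64/5, 344/15)

d4 = 36/5
d5 = 1673/300
d6 = -2/3
d7 = 386/15
d8 = 72/5
endpoint = (64/5, 344/15)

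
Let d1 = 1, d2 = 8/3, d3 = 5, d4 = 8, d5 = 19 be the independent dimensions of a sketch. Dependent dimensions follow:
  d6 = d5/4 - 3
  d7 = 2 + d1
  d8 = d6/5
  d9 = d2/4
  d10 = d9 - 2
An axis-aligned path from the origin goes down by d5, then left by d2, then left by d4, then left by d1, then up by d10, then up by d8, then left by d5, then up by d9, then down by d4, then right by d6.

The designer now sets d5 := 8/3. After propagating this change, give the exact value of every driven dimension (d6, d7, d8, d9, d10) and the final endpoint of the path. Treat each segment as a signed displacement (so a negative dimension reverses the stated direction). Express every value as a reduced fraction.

Apply edit: d5 := 8/3
  d6 = d5/4 - 3 = -7/3
  d7 = 2 + d1 = 3
  d8 = d6/5 = -7/15
  d9 = d2/4 = 2/3
  d10 = d9 - 2 = -4/3
Walk from origin (0, 0):
  seg 1: down by d5 = 8/3 → (0, -8/3)
  seg 2: left by d2 = 8/3 → (-8/3, -8/3)
  seg 3: left by d4 = 8 → (-32/3, -8/3)
  seg 4: left by d1 = 1 → (-35/3, -8/3)
  seg 5: up by d10 = -4/3 → (-35/3, -4)
  seg 6: up by d8 = -7/15 → (-35/3, -67/15)
  seg 7: left by d5 = 8/3 → (-43/3, -67/15)
  seg 8: up by d9 = 2/3 → (-43/3, -19/5)
  seg 9: down by d4 = 8 → (-43/3, -59/5)
  seg 10: right by d6 = -7/3 → (-50/3, -59/5)

d6 = -7/3
d7 = 3
d8 = -7/15
d9 = 2/3
d10 = -4/3
endpoint = (-50/3, -59/5)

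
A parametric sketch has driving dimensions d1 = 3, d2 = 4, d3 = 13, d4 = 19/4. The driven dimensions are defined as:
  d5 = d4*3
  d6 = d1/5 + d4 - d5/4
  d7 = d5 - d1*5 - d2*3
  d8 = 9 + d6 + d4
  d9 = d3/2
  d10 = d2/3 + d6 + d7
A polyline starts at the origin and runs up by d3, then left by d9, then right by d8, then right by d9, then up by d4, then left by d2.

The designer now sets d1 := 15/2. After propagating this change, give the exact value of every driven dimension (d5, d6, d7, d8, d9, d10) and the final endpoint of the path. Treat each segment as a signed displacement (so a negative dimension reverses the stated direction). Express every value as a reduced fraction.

Apply edit: d1 := 15/2
  d5 = d4*3 = 57/4
  d6 = d1/5 + d4 - d5/4 = 43/16
  d7 = d5 - d1*5 - d2*3 = -141/4
  d8 = 9 + d6 + d4 = 263/16
  d9 = d3/2 = 13/2
  d10 = d2/3 + d6 + d7 = -1499/48
Walk from origin (0, 0):
  seg 1: up by d3 = 13 → (0, 13)
  seg 2: left by d9 = 13/2 → (-13/2, 13)
  seg 3: right by d8 = 263/16 → (159/16, 13)
  seg 4: right by d9 = 13/2 → (263/16, 13)
  seg 5: up by d4 = 19/4 → (263/16, 71/4)
  seg 6: left by d2 = 4 → (199/16, 71/4)

d5 = 57/4
d6 = 43/16
d7 = -141/4
d8 = 263/16
d9 = 13/2
d10 = -1499/48
endpoint = (199/16, 71/4)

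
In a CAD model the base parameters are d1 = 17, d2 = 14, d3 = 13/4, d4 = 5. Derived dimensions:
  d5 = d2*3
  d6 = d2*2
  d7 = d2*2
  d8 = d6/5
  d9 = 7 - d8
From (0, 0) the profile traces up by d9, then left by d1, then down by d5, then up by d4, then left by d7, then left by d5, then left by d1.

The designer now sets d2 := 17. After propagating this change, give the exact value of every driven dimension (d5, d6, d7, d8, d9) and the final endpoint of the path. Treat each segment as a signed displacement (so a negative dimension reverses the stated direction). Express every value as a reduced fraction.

d5 = 51
d6 = 34
d7 = 34
d8 = 34/5
d9 = 1/5
endpoint = (-119, -229/5)

Apply edit: d2 := 17
  d5 = d2*3 = 51
  d6 = d2*2 = 34
  d7 = d2*2 = 34
  d8 = d6/5 = 34/5
  d9 = 7 - d8 = 1/5
Walk from origin (0, 0):
  seg 1: up by d9 = 1/5 → (0, 1/5)
  seg 2: left by d1 = 17 → (-17, 1/5)
  seg 3: down by d5 = 51 → (-17, -254/5)
  seg 4: up by d4 = 5 → (-17, -229/5)
  seg 5: left by d7 = 34 → (-51, -229/5)
  seg 6: left by d5 = 51 → (-102, -229/5)
  seg 7: left by d1 = 17 → (-119, -229/5)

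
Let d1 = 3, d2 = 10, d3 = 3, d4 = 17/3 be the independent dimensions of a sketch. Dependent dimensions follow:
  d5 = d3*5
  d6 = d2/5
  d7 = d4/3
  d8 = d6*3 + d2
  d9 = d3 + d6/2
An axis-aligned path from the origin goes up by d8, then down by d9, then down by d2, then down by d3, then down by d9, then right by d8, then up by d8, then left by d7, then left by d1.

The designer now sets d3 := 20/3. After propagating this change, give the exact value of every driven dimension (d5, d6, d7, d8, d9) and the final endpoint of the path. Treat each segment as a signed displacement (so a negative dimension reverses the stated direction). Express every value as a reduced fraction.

d5 = 100/3
d6 = 2
d7 = 17/9
d8 = 16
d9 = 23/3
endpoint = (100/9, 0)

Apply edit: d3 := 20/3
  d5 = d3*5 = 100/3
  d6 = d2/5 = 2
  d7 = d4/3 = 17/9
  d8 = d6*3 + d2 = 16
  d9 = d3 + d6/2 = 23/3
Walk from origin (0, 0):
  seg 1: up by d8 = 16 → (0, 16)
  seg 2: down by d9 = 23/3 → (0, 25/3)
  seg 3: down by d2 = 10 → (0, -5/3)
  seg 4: down by d3 = 20/3 → (0, -25/3)
  seg 5: down by d9 = 23/3 → (0, -16)
  seg 6: right by d8 = 16 → (16, -16)
  seg 7: up by d8 = 16 → (16, 0)
  seg 8: left by d7 = 17/9 → (127/9, 0)
  seg 9: left by d1 = 3 → (100/9, 0)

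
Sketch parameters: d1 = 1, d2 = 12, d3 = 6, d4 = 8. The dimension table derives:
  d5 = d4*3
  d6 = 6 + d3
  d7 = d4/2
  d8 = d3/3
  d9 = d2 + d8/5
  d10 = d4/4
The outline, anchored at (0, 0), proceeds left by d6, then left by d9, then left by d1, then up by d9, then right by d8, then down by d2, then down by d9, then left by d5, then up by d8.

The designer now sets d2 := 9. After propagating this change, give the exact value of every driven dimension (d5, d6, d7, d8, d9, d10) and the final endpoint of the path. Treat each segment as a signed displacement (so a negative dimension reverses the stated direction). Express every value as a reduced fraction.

d5 = 24
d6 = 12
d7 = 4
d8 = 2
d9 = 47/5
d10 = 2
endpoint = (-222/5, -7)

Apply edit: d2 := 9
  d5 = d4*3 = 24
  d6 = 6 + d3 = 12
  d7 = d4/2 = 4
  d8 = d3/3 = 2
  d9 = d2 + d8/5 = 47/5
  d10 = d4/4 = 2
Walk from origin (0, 0):
  seg 1: left by d6 = 12 → (-12, 0)
  seg 2: left by d9 = 47/5 → (-107/5, 0)
  seg 3: left by d1 = 1 → (-112/5, 0)
  seg 4: up by d9 = 47/5 → (-112/5, 47/5)
  seg 5: right by d8 = 2 → (-102/5, 47/5)
  seg 6: down by d2 = 9 → (-102/5, 2/5)
  seg 7: down by d9 = 47/5 → (-102/5, -9)
  seg 8: left by d5 = 24 → (-222/5, -9)
  seg 9: up by d8 = 2 → (-222/5, -7)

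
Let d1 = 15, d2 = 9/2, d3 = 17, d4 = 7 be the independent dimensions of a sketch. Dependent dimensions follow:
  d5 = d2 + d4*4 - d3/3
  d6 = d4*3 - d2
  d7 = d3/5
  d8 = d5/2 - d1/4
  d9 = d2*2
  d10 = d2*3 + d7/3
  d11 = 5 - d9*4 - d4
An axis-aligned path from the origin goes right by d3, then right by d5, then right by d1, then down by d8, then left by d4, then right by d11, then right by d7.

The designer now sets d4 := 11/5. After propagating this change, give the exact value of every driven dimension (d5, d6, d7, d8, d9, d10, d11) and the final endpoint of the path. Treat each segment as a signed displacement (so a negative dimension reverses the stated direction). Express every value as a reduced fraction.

d5 = 229/30
d6 = 21/10
d7 = 17/5
d8 = 1/15
d9 = 9
d10 = 439/30
d11 = -166/5
endpoint = (229/30, -1/15)

Apply edit: d4 := 11/5
  d5 = d2 + d4*4 - d3/3 = 229/30
  d6 = d4*3 - d2 = 21/10
  d7 = d3/5 = 17/5
  d8 = d5/2 - d1/4 = 1/15
  d9 = d2*2 = 9
  d10 = d2*3 + d7/3 = 439/30
  d11 = 5 - d9*4 - d4 = -166/5
Walk from origin (0, 0):
  seg 1: right by d3 = 17 → (17, 0)
  seg 2: right by d5 = 229/30 → (739/30, 0)
  seg 3: right by d1 = 15 → (1189/30, 0)
  seg 4: down by d8 = 1/15 → (1189/30, -1/15)
  seg 5: left by d4 = 11/5 → (1123/30, -1/15)
  seg 6: right by d11 = -166/5 → (127/30, -1/15)
  seg 7: right by d7 = 17/5 → (229/30, -1/15)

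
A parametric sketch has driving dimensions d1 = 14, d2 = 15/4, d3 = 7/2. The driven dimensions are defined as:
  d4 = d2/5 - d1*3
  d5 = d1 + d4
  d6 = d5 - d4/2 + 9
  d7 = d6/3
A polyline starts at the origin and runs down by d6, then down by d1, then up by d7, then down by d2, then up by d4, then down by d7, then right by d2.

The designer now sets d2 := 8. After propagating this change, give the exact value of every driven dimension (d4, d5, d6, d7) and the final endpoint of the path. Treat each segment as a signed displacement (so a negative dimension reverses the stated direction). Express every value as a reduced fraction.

d4 = -202/5
d5 = -132/5
d6 = 14/5
d7 = 14/15
endpoint = (8, -326/5)

Apply edit: d2 := 8
  d4 = d2/5 - d1*3 = -202/5
  d5 = d1 + d4 = -132/5
  d6 = d5 - d4/2 + 9 = 14/5
  d7 = d6/3 = 14/15
Walk from origin (0, 0):
  seg 1: down by d6 = 14/5 → (0, -14/5)
  seg 2: down by d1 = 14 → (0, -84/5)
  seg 3: up by d7 = 14/15 → (0, -238/15)
  seg 4: down by d2 = 8 → (0, -358/15)
  seg 5: up by d4 = -202/5 → (0, -964/15)
  seg 6: down by d7 = 14/15 → (0, -326/5)
  seg 7: right by d2 = 8 → (8, -326/5)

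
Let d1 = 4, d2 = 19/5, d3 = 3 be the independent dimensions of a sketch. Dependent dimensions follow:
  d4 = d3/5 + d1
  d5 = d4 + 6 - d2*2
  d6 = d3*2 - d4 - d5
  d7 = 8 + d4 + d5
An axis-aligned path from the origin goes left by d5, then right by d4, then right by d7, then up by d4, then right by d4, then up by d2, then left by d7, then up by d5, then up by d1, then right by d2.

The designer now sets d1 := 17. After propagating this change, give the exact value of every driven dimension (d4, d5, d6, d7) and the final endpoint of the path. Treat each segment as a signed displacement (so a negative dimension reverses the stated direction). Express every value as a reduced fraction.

Apply edit: d1 := 17
  d4 = d3/5 + d1 = 88/5
  d5 = d4 + 6 - d2*2 = 16
  d6 = d3*2 - d4 - d5 = -138/5
  d7 = 8 + d4 + d5 = 208/5
Walk from origin (0, 0):
  seg 1: left by d5 = 16 → (-16, 0)
  seg 2: right by d4 = 88/5 → (8/5, 0)
  seg 3: right by d7 = 208/5 → (216/5, 0)
  seg 4: up by d4 = 88/5 → (216/5, 88/5)
  seg 5: right by d4 = 88/5 → (304/5, 88/5)
  seg 6: up by d2 = 19/5 → (304/5, 107/5)
  seg 7: left by d7 = 208/5 → (96/5, 107/5)
  seg 8: up by d5 = 16 → (96/5, 187/5)
  seg 9: up by d1 = 17 → (96/5, 272/5)
  seg 10: right by d2 = 19/5 → (23, 272/5)

d4 = 88/5
d5 = 16
d6 = -138/5
d7 = 208/5
endpoint = (23, 272/5)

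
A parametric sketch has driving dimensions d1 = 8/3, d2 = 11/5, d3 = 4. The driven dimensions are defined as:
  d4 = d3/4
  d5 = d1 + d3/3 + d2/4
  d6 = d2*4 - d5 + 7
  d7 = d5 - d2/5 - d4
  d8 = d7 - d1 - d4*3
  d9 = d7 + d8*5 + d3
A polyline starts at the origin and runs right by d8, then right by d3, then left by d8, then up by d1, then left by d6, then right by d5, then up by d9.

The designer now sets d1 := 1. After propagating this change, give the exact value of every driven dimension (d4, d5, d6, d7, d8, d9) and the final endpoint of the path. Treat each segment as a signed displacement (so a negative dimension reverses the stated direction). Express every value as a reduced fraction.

Apply edit: d1 := 1
  d4 = d3/4 = 1
  d5 = d1 + d3/3 + d2/4 = 173/60
  d6 = d2*4 - d5 + 7 = 155/12
  d7 = d5 - d2/5 - d4 = 433/300
  d8 = d7 - d1 - d4*3 = -767/300
  d9 = d7 + d8*5 + d3 = -367/50
Walk from origin (0, 0):
  seg 1: right by d8 = -767/300 → (-767/300, 0)
  seg 2: right by d3 = 4 → (433/300, 0)
  seg 3: left by d8 = -767/300 → (4, 0)
  seg 4: up by d1 = 1 → (4, 1)
  seg 5: left by d6 = 155/12 → (-107/12, 1)
  seg 6: right by d5 = 173/60 → (-181/30, 1)
  seg 7: up by d9 = -367/50 → (-181/30, -317/50)

d4 = 1
d5 = 173/60
d6 = 155/12
d7 = 433/300
d8 = -767/300
d9 = -367/50
endpoint = (-181/30, -317/50)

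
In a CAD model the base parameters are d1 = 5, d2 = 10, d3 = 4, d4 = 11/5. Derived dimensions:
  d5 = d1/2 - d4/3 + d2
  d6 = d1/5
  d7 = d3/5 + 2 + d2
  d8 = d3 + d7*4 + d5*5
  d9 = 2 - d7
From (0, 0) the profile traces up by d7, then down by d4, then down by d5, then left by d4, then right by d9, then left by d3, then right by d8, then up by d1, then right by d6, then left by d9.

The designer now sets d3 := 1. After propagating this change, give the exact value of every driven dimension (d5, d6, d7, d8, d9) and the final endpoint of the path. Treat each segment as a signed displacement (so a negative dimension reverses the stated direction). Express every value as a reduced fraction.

d5 = 353/30
d6 = 1
d7 = 61/5
d8 = 3259/30
d9 = -51/5
endpoint = (3193/30, 97/30)

Apply edit: d3 := 1
  d5 = d1/2 - d4/3 + d2 = 353/30
  d6 = d1/5 = 1
  d7 = d3/5 + 2 + d2 = 61/5
  d8 = d3 + d7*4 + d5*5 = 3259/30
  d9 = 2 - d7 = -51/5
Walk from origin (0, 0):
  seg 1: up by d7 = 61/5 → (0, 61/5)
  seg 2: down by d4 = 11/5 → (0, 10)
  seg 3: down by d5 = 353/30 → (0, -53/30)
  seg 4: left by d4 = 11/5 → (-11/5, -53/30)
  seg 5: right by d9 = -51/5 → (-62/5, -53/30)
  seg 6: left by d3 = 1 → (-67/5, -53/30)
  seg 7: right by d8 = 3259/30 → (2857/30, -53/30)
  seg 8: up by d1 = 5 → (2857/30, 97/30)
  seg 9: right by d6 = 1 → (2887/30, 97/30)
  seg 10: left by d9 = -51/5 → (3193/30, 97/30)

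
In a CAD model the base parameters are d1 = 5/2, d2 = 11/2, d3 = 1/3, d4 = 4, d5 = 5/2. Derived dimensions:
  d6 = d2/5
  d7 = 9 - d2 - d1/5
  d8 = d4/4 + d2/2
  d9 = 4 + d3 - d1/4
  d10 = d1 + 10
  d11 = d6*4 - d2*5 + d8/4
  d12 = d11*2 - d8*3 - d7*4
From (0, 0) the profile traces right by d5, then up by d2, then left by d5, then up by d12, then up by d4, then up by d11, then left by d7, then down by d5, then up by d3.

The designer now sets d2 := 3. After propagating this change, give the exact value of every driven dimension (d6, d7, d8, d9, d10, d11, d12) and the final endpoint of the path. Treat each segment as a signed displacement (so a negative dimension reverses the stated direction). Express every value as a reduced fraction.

d6 = 3/5
d7 = 11/2
d8 = 5/2
d9 = 89/24
d10 = 25/2
d11 = -479/40
d12 = -1069/20
endpoint = (-11/2, -7271/120)

Apply edit: d2 := 3
  d6 = d2/5 = 3/5
  d7 = 9 - d2 - d1/5 = 11/2
  d8 = d4/4 + d2/2 = 5/2
  d9 = 4 + d3 - d1/4 = 89/24
  d10 = d1 + 10 = 25/2
  d11 = d6*4 - d2*5 + d8/4 = -479/40
  d12 = d11*2 - d8*3 - d7*4 = -1069/20
Walk from origin (0, 0):
  seg 1: right by d5 = 5/2 → (5/2, 0)
  seg 2: up by d2 = 3 → (5/2, 3)
  seg 3: left by d5 = 5/2 → (0, 3)
  seg 4: up by d12 = -1069/20 → (0, -1009/20)
  seg 5: up by d4 = 4 → (0, -929/20)
  seg 6: up by d11 = -479/40 → (0, -2337/40)
  seg 7: left by d7 = 11/2 → (-11/2, -2337/40)
  seg 8: down by d5 = 5/2 → (-11/2, -2437/40)
  seg 9: up by d3 = 1/3 → (-11/2, -7271/120)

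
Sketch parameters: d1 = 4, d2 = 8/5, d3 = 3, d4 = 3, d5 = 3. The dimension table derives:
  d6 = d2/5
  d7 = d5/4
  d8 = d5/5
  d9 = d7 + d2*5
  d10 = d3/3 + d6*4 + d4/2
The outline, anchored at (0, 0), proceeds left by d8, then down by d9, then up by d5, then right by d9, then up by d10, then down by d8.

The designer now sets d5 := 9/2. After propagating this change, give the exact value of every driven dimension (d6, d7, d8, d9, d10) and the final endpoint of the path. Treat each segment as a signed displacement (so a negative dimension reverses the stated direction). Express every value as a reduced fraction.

d6 = 8/25
d7 = 9/8
d8 = 9/10
d9 = 73/8
d10 = 189/50
endpoint = (329/40, -349/200)

Apply edit: d5 := 9/2
  d6 = d2/5 = 8/25
  d7 = d5/4 = 9/8
  d8 = d5/5 = 9/10
  d9 = d7 + d2*5 = 73/8
  d10 = d3/3 + d6*4 + d4/2 = 189/50
Walk from origin (0, 0):
  seg 1: left by d8 = 9/10 → (-9/10, 0)
  seg 2: down by d9 = 73/8 → (-9/10, -73/8)
  seg 3: up by d5 = 9/2 → (-9/10, -37/8)
  seg 4: right by d9 = 73/8 → (329/40, -37/8)
  seg 5: up by d10 = 189/50 → (329/40, -169/200)
  seg 6: down by d8 = 9/10 → (329/40, -349/200)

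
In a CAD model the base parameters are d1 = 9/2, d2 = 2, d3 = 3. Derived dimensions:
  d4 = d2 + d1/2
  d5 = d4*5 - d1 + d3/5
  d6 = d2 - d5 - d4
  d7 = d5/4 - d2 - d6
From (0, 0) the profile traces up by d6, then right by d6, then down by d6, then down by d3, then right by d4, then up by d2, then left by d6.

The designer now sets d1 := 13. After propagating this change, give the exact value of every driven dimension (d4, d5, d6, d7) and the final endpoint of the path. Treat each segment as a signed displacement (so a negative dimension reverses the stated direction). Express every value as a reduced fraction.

d4 = 17/2
d5 = 301/10
d6 = -183/5
d7 = 337/8
endpoint = (17/2, -1)

Apply edit: d1 := 13
  d4 = d2 + d1/2 = 17/2
  d5 = d4*5 - d1 + d3/5 = 301/10
  d6 = d2 - d5 - d4 = -183/5
  d7 = d5/4 - d2 - d6 = 337/8
Walk from origin (0, 0):
  seg 1: up by d6 = -183/5 → (0, -183/5)
  seg 2: right by d6 = -183/5 → (-183/5, -183/5)
  seg 3: down by d6 = -183/5 → (-183/5, 0)
  seg 4: down by d3 = 3 → (-183/5, -3)
  seg 5: right by d4 = 17/2 → (-281/10, -3)
  seg 6: up by d2 = 2 → (-281/10, -1)
  seg 7: left by d6 = -183/5 → (17/2, -1)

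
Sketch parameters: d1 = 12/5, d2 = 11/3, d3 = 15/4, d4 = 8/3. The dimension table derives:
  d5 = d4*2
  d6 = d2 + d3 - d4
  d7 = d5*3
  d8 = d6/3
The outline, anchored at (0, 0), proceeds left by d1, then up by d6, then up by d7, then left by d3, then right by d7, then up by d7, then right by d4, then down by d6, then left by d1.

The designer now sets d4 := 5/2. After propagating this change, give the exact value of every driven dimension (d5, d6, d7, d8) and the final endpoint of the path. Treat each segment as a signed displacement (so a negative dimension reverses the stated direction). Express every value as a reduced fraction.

Apply edit: d4 := 5/2
  d5 = d4*2 = 5
  d6 = d2 + d3 - d4 = 59/12
  d7 = d5*3 = 15
  d8 = d6/3 = 59/36
Walk from origin (0, 0):
  seg 1: left by d1 = 12/5 → (-12/5, 0)
  seg 2: up by d6 = 59/12 → (-12/5, 59/12)
  seg 3: up by d7 = 15 → (-12/5, 239/12)
  seg 4: left by d3 = 15/4 → (-123/20, 239/12)
  seg 5: right by d7 = 15 → (177/20, 239/12)
  seg 6: up by d7 = 15 → (177/20, 419/12)
  seg 7: right by d4 = 5/2 → (227/20, 419/12)
  seg 8: down by d6 = 59/12 → (227/20, 30)
  seg 9: left by d1 = 12/5 → (179/20, 30)

d5 = 5
d6 = 59/12
d7 = 15
d8 = 59/36
endpoint = (179/20, 30)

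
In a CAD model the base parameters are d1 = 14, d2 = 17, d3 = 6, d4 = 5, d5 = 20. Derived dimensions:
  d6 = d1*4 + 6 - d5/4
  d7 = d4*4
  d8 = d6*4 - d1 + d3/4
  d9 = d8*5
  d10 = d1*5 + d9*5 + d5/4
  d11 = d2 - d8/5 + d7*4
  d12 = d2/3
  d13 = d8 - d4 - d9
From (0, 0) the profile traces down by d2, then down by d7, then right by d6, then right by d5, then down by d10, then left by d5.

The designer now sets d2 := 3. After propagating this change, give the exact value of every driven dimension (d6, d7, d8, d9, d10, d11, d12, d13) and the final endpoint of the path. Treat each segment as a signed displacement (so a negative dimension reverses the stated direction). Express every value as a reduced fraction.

d6 = 57
d7 = 20
d8 = 431/2
d9 = 2155/2
d10 = 10925/2
d11 = 399/10
d12 = 1
d13 = -867
endpoint = (57, -10971/2)

Apply edit: d2 := 3
  d6 = d1*4 + 6 - d5/4 = 57
  d7 = d4*4 = 20
  d8 = d6*4 - d1 + d3/4 = 431/2
  d9 = d8*5 = 2155/2
  d10 = d1*5 + d9*5 + d5/4 = 10925/2
  d11 = d2 - d8/5 + d7*4 = 399/10
  d12 = d2/3 = 1
  d13 = d8 - d4 - d9 = -867
Walk from origin (0, 0):
  seg 1: down by d2 = 3 → (0, -3)
  seg 2: down by d7 = 20 → (0, -23)
  seg 3: right by d6 = 57 → (57, -23)
  seg 4: right by d5 = 20 → (77, -23)
  seg 5: down by d10 = 10925/2 → (77, -10971/2)
  seg 6: left by d5 = 20 → (57, -10971/2)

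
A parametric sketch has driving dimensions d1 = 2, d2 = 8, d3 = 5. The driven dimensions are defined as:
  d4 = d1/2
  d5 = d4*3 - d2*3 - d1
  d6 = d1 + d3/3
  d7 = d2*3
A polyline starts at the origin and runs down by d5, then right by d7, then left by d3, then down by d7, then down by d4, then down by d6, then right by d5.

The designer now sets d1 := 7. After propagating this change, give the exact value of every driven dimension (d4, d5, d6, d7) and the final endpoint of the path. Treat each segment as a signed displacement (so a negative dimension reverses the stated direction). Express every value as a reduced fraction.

Apply edit: d1 := 7
  d4 = d1/2 = 7/2
  d5 = d4*3 - d2*3 - d1 = -41/2
  d6 = d1 + d3/3 = 26/3
  d7 = d2*3 = 24
Walk from origin (0, 0):
  seg 1: down by d5 = -41/2 → (0, 41/2)
  seg 2: right by d7 = 24 → (24, 41/2)
  seg 3: left by d3 = 5 → (19, 41/2)
  seg 4: down by d7 = 24 → (19, -7/2)
  seg 5: down by d4 = 7/2 → (19, -7)
  seg 6: down by d6 = 26/3 → (19, -47/3)
  seg 7: right by d5 = -41/2 → (-3/2, -47/3)

d4 = 7/2
d5 = -41/2
d6 = 26/3
d7 = 24
endpoint = (-3/2, -47/3)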